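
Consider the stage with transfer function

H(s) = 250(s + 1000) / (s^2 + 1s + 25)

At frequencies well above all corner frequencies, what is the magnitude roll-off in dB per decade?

-20 dB/decade

Each pole contributes −20 dB/decade at high frequency; each zero contributes +20 dB/decade.
Net: 1 zero(s) − 2 pole(s) → -20 dB/decade.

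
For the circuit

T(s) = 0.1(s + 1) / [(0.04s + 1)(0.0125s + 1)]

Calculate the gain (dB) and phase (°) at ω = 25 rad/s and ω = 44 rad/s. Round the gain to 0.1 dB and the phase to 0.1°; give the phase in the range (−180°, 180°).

ω = 25: 4.6 dB, 25.4°; ω = 44: 5.6 dB, -0.5°

At ω = 25 rad/s:
zero (1 + j25·1) = 1 + j25 → |·| ≈ 25.02, ∠ ≈ 87.71°
pole (1 + j25·0.04) = 1 + j1 → |·| ≈ 1.4142, ∠ ≈ 45.00°
pole (1 + j25·0.0125) = 1 + j0.3125 → |·| ≈ 1.0477, ∠ ≈ 17.35°
|T| = 0.1 · 25.02 / (1.4142 · 1.0477) ≈ 1.6886
Gain = 20 log₁₀(1.6886) ≈ 4.55 dB
∠T = (87.71°) − (45.00° + 17.35°) = 25.36°

At ω = 44 rad/s:
zero (1 + j44·1) = 1 + j44 → |·| ≈ 44.011, ∠ ≈ 88.70°
pole (1 + j44·0.04) = 1 + j1.76 → |·| ≈ 2.0243, ∠ ≈ 60.40°
pole (1 + j44·0.0125) = 1 + j0.55 → |·| ≈ 1.1413, ∠ ≈ 28.81°
|T| = 0.1 · 44.011 / (2.0243 · 1.1413) ≈ 1.905
Gain = 20 log₁₀(1.905) ≈ 5.60 dB
∠T = (88.70°) − (60.40° + 28.81°) = -0.51°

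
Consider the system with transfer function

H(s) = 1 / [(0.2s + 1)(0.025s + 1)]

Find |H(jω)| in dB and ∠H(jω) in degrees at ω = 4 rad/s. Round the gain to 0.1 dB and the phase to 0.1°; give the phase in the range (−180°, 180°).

-2.2 dB, -44.4°

At ω = 4 rad/s:
pole (1 + j4·0.2) = 1 + j0.8 → |·| ≈ 1.2806, ∠ ≈ 38.66°
pole (1 + j4·0.025) = 1 + j0.1 → |·| ≈ 1.005, ∠ ≈ 5.71°
|H| = 1 · 1 / (1.2806 · 1.005) ≈ 0.777
Gain = 20 log₁₀(0.777) ≈ -2.19 dB
∠H = (0°) − (38.66° + 5.71°) = -44.37°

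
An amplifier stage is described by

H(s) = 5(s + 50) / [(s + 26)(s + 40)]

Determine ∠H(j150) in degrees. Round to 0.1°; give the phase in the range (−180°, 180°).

At s = jω = j150:
zero (s+50): 50 + j150 → |·| = √(50²+150²) = √25000 ≈ 158.11, ∠ = arctan(150/50) ≈ 71.57°
pole (s+26): 26 + j150 → |·| = √(26²+150²) = √23176 ≈ 152.24, ∠ = arctan(150/26) ≈ 80.17°
pole (s+40): 40 + j150 → |·| = √(40²+150²) = √24100 ≈ 155.24, ∠ = arctan(150/40) ≈ 75.07°
∠H = 71.57° − 155.24° = -83.67°

-83.7°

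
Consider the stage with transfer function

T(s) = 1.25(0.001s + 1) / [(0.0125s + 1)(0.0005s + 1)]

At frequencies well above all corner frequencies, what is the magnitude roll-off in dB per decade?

-20 dB/decade

Each pole contributes −20 dB/decade at high frequency; each zero contributes +20 dB/decade.
Net: 1 zero(s) − 2 pole(s) → -20 dB/decade.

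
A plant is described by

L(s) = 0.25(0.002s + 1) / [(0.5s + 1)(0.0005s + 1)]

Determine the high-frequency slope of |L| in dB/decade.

-20 dB/decade

Each pole contributes −20 dB/decade at high frequency; each zero contributes +20 dB/decade.
Net: 1 zero(s) − 2 pole(s) → -20 dB/decade.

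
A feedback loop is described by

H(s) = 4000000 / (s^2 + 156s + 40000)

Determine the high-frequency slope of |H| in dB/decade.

-40 dB/decade

Each pole contributes −20 dB/decade at high frequency; each zero contributes +20 dB/decade.
Net: 0 zero(s) − 2 pole(s) → -40 dB/decade.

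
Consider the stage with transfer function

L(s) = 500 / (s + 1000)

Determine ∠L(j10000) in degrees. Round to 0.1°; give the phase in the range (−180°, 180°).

-84.3°

At s = jω = j10000:
pole (s+1000): 1000 + j10000 → |·| = √(1000²+10000²) = √101000000 ≈ 10050, ∠ = arctan(10000/1000) ≈ 84.29°
∠L = 0.00° − 84.29° = -84.29°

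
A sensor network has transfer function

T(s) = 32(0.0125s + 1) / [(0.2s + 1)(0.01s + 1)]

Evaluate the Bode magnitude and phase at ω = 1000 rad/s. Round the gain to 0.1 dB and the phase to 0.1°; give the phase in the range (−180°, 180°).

At ω = 1000 rad/s:
zero (1 + j1000·0.0125) = 1 + j12.5 → |·| ≈ 12.54, ∠ ≈ 85.43°
pole (1 + j1000·0.2) = 1 + j200 → |·| ≈ 200, ∠ ≈ 89.71°
pole (1 + j1000·0.01) = 1 + j10 → |·| ≈ 10.05, ∠ ≈ 84.29°
|T| = 32 · 12.54 / (200 · 10.05) ≈ 0.19964
Gain = 20 log₁₀(0.19964) ≈ -14.00 dB
∠T = (85.43°) − (89.71° + 84.29°) = -88.57°

-14.0 dB, -88.6°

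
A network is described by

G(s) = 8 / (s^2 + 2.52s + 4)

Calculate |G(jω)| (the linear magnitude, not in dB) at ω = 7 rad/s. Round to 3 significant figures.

0.166

At s = jω = j7:
quadratic: (j7)² + 2.52·j7 + 4 = -45 + j17.64 → |·| ≈ 48.334, ∠ ≈ 158.59°
|G| = 8 / 48.334 ≈ 0.16551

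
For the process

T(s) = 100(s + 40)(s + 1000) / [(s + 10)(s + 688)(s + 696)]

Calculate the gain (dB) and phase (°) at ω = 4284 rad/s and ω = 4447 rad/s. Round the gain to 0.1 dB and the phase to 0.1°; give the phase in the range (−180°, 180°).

ω = 4284: -32.6 dB, -85.2°; ω = 4447: -33.0 dB, -85.4°

At s = jω = j4284:
zero (s+40): 40 + j4284 → |·| = √(40²+4284²) = √18354256 ≈ 4284.2, ∠ = arctan(4284/40) ≈ 89.47°
zero (s+1000): 1000 + j4284 → |·| = √(1000²+4284²) = √19352656 ≈ 4399.2, ∠ = arctan(4284/1000) ≈ 76.86°
pole (s+10): 10 + j4284 → |·| = √(10²+4284²) = √18352756 ≈ 4284, ∠ = arctan(4284/10) ≈ 89.87°
pole (s+688): 688 + j4284 → |·| = √(688²+4284²) = √18826000 ≈ 4338.9, ∠ = arctan(4284/688) ≈ 80.88°
pole (s+696): 696 + j4284 → |·| = √(696²+4284²) = √18837072 ≈ 4340.2, ∠ = arctan(4284/696) ≈ 80.77°
|T| = 100 · 1.8847e+07 / 8.0675e+10 ≈ 0.023362
Gain = 20 log₁₀(0.023362) ≈ -32.63 dB
∠T = 166.33° − 251.52° = -85.19°

At s = jω = j4447:
zero (s+40): 40 + j4447 → |·| = √(40²+4447²) = √19777409 ≈ 4447.2, ∠ = arctan(4447/40) ≈ 89.48°
zero (s+1000): 1000 + j4447 → |·| = √(1000²+4447²) = √20775809 ≈ 4558, ∠ = arctan(4447/1000) ≈ 77.33°
pole (s+10): 10 + j4447 → |·| = √(10²+4447²) = √19775909 ≈ 4447, ∠ = arctan(4447/10) ≈ 89.87°
pole (s+688): 688 + j4447 → |·| = √(688²+4447²) = √20249153 ≈ 4499.9, ∠ = arctan(4447/688) ≈ 81.21°
pole (s+696): 696 + j4447 → |·| = √(696²+4447²) = √20260225 ≈ 4501.1, ∠ = arctan(4447/696) ≈ 81.10°
|T| = 100 · 2.027e+07 / 9.0072e+10 ≈ 0.022504
Gain = 20 log₁₀(0.022504) ≈ -32.95 dB
∠T = 166.81° − 252.18° = -85.37°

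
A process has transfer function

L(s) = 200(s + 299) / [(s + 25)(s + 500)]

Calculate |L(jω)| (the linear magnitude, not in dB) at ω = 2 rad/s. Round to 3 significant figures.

4.77

At s = jω = j2:
zero (s+299): 299 + j2 → |·| = √(299²+2²) = √89405 ≈ 299.01, ∠ = arctan(2/299) ≈ 0.38°
pole (s+25): 25 + j2 → |·| = √(25²+2²) = √629 ≈ 25.08, ∠ = arctan(2/25) ≈ 4.57°
pole (s+500): 500 + j2 → |·| = √(500²+2²) = √250004 ≈ 500, ∠ = arctan(2/500) ≈ 0.23°
|L| = 200 · 299.01 / 12540 ≈ 4.7689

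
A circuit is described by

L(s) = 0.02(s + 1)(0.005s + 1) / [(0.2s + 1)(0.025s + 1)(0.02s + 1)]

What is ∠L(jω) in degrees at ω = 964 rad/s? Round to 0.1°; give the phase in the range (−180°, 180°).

-96.1°

At ω = 964 rad/s:
zero (1 + j964·1) = 1 + j964 → |·| ≈ 964, ∠ ≈ 89.94°
zero (1 + j964·0.005) = 1 + j4.82 → |·| ≈ 4.9226, ∠ ≈ 78.28°
pole (1 + j964·0.2) = 1 + j192.8 → |·| ≈ 192.8, ∠ ≈ 89.70°
pole (1 + j964·0.025) = 1 + j24.1 → |·| ≈ 24.121, ∠ ≈ 87.62°
pole (1 + j964·0.02) = 1 + j19.28 → |·| ≈ 19.306, ∠ ≈ 87.03°
∠L = (89.94° + 78.28°) − (89.70° + 87.62° + 87.03°) = -96.13°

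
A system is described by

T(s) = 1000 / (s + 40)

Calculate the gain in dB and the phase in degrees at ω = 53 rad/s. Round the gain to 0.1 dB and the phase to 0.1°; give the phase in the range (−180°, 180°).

At s = jω = j53:
pole (s+40): 40 + j53 → |·| = √(40²+53²) = √4409 ≈ 66.4, ∠ = arctan(53/40) ≈ 52.96°
|T| = 1000 / 66.4 ≈ 15.06
Gain = 20 log₁₀(15.06) ≈ 23.56 dB
∠T = 0.00° − 52.96° = -52.96°

23.6 dB, -53.0°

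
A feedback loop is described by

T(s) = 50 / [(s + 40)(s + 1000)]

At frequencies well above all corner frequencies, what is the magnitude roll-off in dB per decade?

Each pole contributes −20 dB/decade at high frequency; each zero contributes +20 dB/decade.
Net: 0 zero(s) − 2 pole(s) → -40 dB/decade.

-40 dB/decade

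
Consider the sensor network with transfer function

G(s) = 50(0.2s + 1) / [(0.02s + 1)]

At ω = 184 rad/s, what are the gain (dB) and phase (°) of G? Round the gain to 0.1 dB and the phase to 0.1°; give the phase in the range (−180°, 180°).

53.7 dB, 13.6°

At ω = 184 rad/s:
zero (1 + j184·0.2) = 1 + j36.8 → |·| ≈ 36.814, ∠ ≈ 88.44°
pole (1 + j184·0.02) = 1 + j3.68 → |·| ≈ 3.8134, ∠ ≈ 74.80°
|G| = 50 · 36.814 / (3.8134) ≈ 482.69
Gain = 20 log₁₀(482.69) ≈ 53.67 dB
∠G = (88.44°) − (74.80°) = 13.64°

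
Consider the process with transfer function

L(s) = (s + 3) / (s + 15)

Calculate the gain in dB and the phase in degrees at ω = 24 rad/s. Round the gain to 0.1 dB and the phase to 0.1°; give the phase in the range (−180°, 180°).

-1.4 dB, 24.9°

Substitute s = j24:
Numerator: (j24) + 3 = 3 + j24
Denominator: (j24) + 15 = 15 + j24
|N| = √(3² + 24²) ≈ 24.187, ∠N ≈ 82.87°
|D| = √(15² + 24²) ≈ 28.302, ∠D ≈ 57.99°
|L| = 24.187 / 28.302 ≈ 0.8546
Gain = 20 log₁₀(0.8546) ≈ -1.36 dB
∠L = 82.87° − 57.99° = 24.88°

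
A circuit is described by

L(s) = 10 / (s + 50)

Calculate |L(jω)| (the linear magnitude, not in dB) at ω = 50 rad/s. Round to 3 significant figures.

Substitute s = j50:
Numerator: 10 = 10 + j0
Denominator: (j50) + 50 = 50 + j50
|N| = √(10² + 0²) ≈ 10, ∠N ≈ 0.00°
|D| = √(50² + 50²) ≈ 70.711, ∠D ≈ 45.00°
|L| = 10 / 70.711 ≈ 0.14142

0.141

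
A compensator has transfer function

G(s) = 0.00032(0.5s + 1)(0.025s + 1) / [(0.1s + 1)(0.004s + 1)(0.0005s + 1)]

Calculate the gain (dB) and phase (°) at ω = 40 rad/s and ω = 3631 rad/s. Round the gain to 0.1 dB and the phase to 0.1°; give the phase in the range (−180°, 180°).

At ω = 40 rad/s:
zero (1 + j40·0.5) = 1 + j20 → |·| ≈ 20.025, ∠ ≈ 87.14°
zero (1 + j40·0.025) = 1 + j1 → |·| ≈ 1.4142, ∠ ≈ 45.00°
pole (1 + j40·0.1) = 1 + j4 → |·| ≈ 4.1231, ∠ ≈ 75.96°
pole (1 + j40·0.004) = 1 + j0.16 → |·| ≈ 1.0127, ∠ ≈ 9.09°
pole (1 + j40·0.0005) = 1 + j0.02 → |·| ≈ 1.0002, ∠ ≈ 1.15°
|G| = 0.00032 · 20.025 · 1.4142 / (4.1231 · 1.0127 · 1.0002) ≈ 0.0021699
Gain = 20 log₁₀(0.0021699) ≈ -53.27 dB
∠G = (87.14° + 45.00°) − (75.96° + 9.09° + 1.15°) = 45.94°

At ω = 3631 rad/s:
zero (1 + j3631·0.5) = 1 + j1815.5 → |·| ≈ 1815.5, ∠ ≈ 89.97°
zero (1 + j3631·0.025) = 1 + j90.775 → |·| ≈ 90.781, ∠ ≈ 89.37°
pole (1 + j3631·0.1) = 1 + j363.1 → |·| ≈ 363.1, ∠ ≈ 89.84°
pole (1 + j3631·0.004) = 1 + j14.524 → |·| ≈ 14.558, ∠ ≈ 86.06°
pole (1 + j3631·0.0005) = 1 + j1.8155 → |·| ≈ 2.0727, ∠ ≈ 61.15°
|G| = 0.00032 · 1815.5 · 90.781 / (363.1 · 14.558 · 2.0727) ≈ 0.0048137
Gain = 20 log₁₀(0.0048137) ≈ -46.35 dB
∠G = (89.97° + 89.37°) − (89.84° + 86.06° + 61.15°) = -57.71°

ω = 40: -53.3 dB, 45.9°; ω = 3631: -46.4 dB, -57.7°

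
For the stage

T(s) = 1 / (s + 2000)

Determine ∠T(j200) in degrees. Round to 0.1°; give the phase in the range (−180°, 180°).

-5.7°

At s = jω = j200:
pole (s+2000): 2000 + j200 → |·| = √(2000²+200²) = √4040000 ≈ 2010, ∠ = arctan(200/2000) ≈ 5.71°
∠T = 0.00° − 5.71° = -5.71°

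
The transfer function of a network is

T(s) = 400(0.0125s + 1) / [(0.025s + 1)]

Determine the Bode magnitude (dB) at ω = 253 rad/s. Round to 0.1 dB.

46.3 dB

At ω = 253 rad/s:
zero (1 + j253·0.0125) = 1 + j3.1625 → |·| ≈ 3.3168, ∠ ≈ 72.45°
pole (1 + j253·0.025) = 1 + j6.325 → |·| ≈ 6.4036, ∠ ≈ 81.02°
|T| = 400 · 3.3168 / (6.4036) ≈ 207.18
Gain = 20 log₁₀(207.18) ≈ 46.33 dB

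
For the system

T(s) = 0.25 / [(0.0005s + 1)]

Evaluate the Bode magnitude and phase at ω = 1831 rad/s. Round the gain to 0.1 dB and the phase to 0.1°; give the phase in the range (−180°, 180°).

At ω = 1831 rad/s:
pole (1 + j1831·0.0005) = 1 + j0.9155 → |·| ≈ 1.3558, ∠ ≈ 42.47°
|T| = 0.25 · 1 / (1.3558) ≈ 0.18439
Gain = 20 log₁₀(0.18439) ≈ -14.69 dB
∠T = (0°) − (42.47°) = -42.47°

-14.7 dB, -42.5°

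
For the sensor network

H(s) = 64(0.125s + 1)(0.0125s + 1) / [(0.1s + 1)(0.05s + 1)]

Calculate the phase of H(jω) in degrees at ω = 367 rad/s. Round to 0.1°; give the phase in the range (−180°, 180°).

At ω = 367 rad/s:
zero (1 + j367·0.125) = 1 + j45.875 → |·| ≈ 45.886, ∠ ≈ 88.75°
zero (1 + j367·0.0125) = 1 + j4.5875 → |·| ≈ 4.6952, ∠ ≈ 77.70°
pole (1 + j367·0.1) = 1 + j36.7 → |·| ≈ 36.714, ∠ ≈ 88.44°
pole (1 + j367·0.05) = 1 + j18.35 → |·| ≈ 18.377, ∠ ≈ 86.88°
∠H = (88.75° + 77.70°) − (88.44° + 86.88°) = -8.87°

-8.9°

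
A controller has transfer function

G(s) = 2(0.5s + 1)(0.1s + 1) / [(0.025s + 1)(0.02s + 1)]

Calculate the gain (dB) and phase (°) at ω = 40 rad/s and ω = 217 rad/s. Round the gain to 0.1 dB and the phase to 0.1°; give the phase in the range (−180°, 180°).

ω = 40: 39.2 dB, 79.4°; ω = 217: 45.7 dB, 20.3°

At ω = 40 rad/s:
zero (1 + j40·0.5) = 1 + j20 → |·| ≈ 20.025, ∠ ≈ 87.14°
zero (1 + j40·0.1) = 1 + j4 → |·| ≈ 4.1231, ∠ ≈ 75.96°
pole (1 + j40·0.025) = 1 + j1 → |·| ≈ 1.4142, ∠ ≈ 45.00°
pole (1 + j40·0.02) = 1 + j0.8 → |·| ≈ 1.2806, ∠ ≈ 38.66°
|G| = 2 · 20.025 · 4.1231 / (1.4142 · 1.2806) ≈ 91.181
Gain = 20 log₁₀(91.181) ≈ 39.20 dB
∠G = (87.14° + 75.96°) − (45.00° + 38.66°) = 79.44°

At ω = 217 rad/s:
zero (1 + j217·0.5) = 1 + j108.5 → |·| ≈ 108.5, ∠ ≈ 89.47°
zero (1 + j217·0.1) = 1 + j21.7 → |·| ≈ 21.723, ∠ ≈ 87.36°
pole (1 + j217·0.025) = 1 + j5.425 → |·| ≈ 5.5164, ∠ ≈ 79.56°
pole (1 + j217·0.02) = 1 + j4.34 → |·| ≈ 4.4537, ∠ ≈ 77.02°
|G| = 2 · 108.5 · 21.723 / (5.5164 · 4.4537) ≈ 191.87
Gain = 20 log₁₀(191.87) ≈ 45.66 dB
∠G = (89.47° + 87.36°) − (79.56° + 77.02°) = 20.25°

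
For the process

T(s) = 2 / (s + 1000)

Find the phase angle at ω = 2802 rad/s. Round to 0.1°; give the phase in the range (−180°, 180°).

At s = jω = j2802:
pole (s+1000): 1000 + j2802 → |·| = √(1000²+2802²) = √8851204 ≈ 2975.1, ∠ = arctan(2802/1000) ≈ 70.36°
∠T = 0.00° − 70.36° = -70.36°

-70.4°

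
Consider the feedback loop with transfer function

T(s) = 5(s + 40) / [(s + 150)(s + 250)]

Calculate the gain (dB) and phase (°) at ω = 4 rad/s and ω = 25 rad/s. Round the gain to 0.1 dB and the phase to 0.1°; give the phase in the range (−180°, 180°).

At s = jω = j4:
zero (s+40): 40 + j4 → |·| = √(40²+4²) = √1616 ≈ 40.2, ∠ = arctan(4/40) ≈ 5.71°
pole (s+150): 150 + j4 → |·| = √(150²+4²) = √22516 ≈ 150.05, ∠ = arctan(4/150) ≈ 1.53°
pole (s+250): 250 + j4 → |·| = √(250²+4²) = √62516 ≈ 250.03, ∠ = arctan(4/250) ≈ 0.92°
|T| = 5 · 40.2 / 37517 ≈ 0.0053576
Gain = 20 log₁₀(0.0053576) ≈ -45.42 dB
∠T = 5.71° − 2.45° = 3.26°

At s = jω = j25:
zero (s+40): 40 + j25 → |·| = √(40²+25²) = √2225 ≈ 47.17, ∠ = arctan(25/40) ≈ 32.01°
pole (s+150): 150 + j25 → |·| = √(150²+25²) = √23125 ≈ 152.07, ∠ = arctan(25/150) ≈ 9.46°
pole (s+250): 250 + j25 → |·| = √(250²+25²) = √63125 ≈ 251.25, ∠ = arctan(25/250) ≈ 5.71°
|T| = 5 · 47.17 / 38208 ≈ 0.0061728
Gain = 20 log₁₀(0.0061728) ≈ -44.19 dB
∠T = 32.01° − 15.17° = 16.84°

ω = 4: -45.4 dB, 3.3°; ω = 25: -44.2 dB, 16.8°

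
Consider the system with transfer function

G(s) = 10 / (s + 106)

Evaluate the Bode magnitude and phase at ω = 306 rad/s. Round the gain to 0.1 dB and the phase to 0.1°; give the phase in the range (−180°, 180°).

At s = jω = j306:
pole (s+106): 106 + j306 → |·| = √(106²+306²) = √104872 ≈ 323.84, ∠ = arctan(306/106) ≈ 70.89°
|G| = 10 / 323.84 ≈ 0.030879
Gain = 20 log₁₀(0.030879) ≈ -30.21 dB
∠G = 0.00° − 70.89° = -70.89°

-30.2 dB, -70.9°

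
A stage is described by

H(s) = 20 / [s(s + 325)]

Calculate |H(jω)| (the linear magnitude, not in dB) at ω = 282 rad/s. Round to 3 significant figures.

0.000165

At s = jω = j282:
pole (s+325): 325 + j282 → |·| = √(325²+282²) = √185149 ≈ 430.29, ∠ = arctan(282/325) ≈ 40.95°
pole at origin: |s| = 282, ∠ = 90.00° (in denominator)
|H| = 20 / 1.2134e+05 ≈ 0.00016483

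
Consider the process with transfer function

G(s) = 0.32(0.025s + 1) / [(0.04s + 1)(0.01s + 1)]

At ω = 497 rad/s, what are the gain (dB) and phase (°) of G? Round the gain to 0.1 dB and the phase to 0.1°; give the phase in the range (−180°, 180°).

At ω = 497 rad/s:
zero (1 + j497·0.025) = 1 + j12.425 → |·| ≈ 12.465, ∠ ≈ 85.40°
pole (1 + j497·0.04) = 1 + j19.88 → |·| ≈ 19.905, ∠ ≈ 87.12°
pole (1 + j497·0.01) = 1 + j4.97 → |·| ≈ 5.0696, ∠ ≈ 78.62°
|G| = 0.32 · 12.465 / (19.905 · 5.0696) ≈ 0.039528
Gain = 20 log₁₀(0.039528) ≈ -28.06 dB
∠G = (85.40°) − (87.12° + 78.62°) = -80.34°

-28.1 dB, -80.3°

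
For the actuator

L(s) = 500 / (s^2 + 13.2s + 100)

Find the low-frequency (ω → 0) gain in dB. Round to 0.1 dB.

14.0 dB

L(0) = 500 / 100 = 5
20 log₁₀(5) ≈ 13.98 dB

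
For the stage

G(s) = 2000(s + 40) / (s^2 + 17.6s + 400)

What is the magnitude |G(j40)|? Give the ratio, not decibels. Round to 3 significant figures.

At s = jω = j40:
zero (s+40): 40 + j40 → |·| = √(40²+40²) = √3200 ≈ 56.569, ∠ = arctan(40/40) ≈ 45.00°
quadratic: (j40)² + 17.6·j40 + 400 = -1200 + j704 → |·| ≈ 1391.3, ∠ ≈ 149.60°
|G| = 2000 · 56.569 / 1391.3 ≈ 81.318

81.3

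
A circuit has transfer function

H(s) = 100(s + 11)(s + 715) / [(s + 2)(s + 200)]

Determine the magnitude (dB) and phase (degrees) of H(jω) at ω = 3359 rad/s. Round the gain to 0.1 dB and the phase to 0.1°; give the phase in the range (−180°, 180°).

40.2 dB, -8.8°

At s = jω = j3359:
zero (s+11): 11 + j3359 → |·| = √(11²+3359²) = √11283002 ≈ 3359, ∠ = arctan(3359/11) ≈ 89.81°
zero (s+715): 715 + j3359 → |·| = √(715²+3359²) = √11794106 ≈ 3434.3, ∠ = arctan(3359/715) ≈ 77.98°
pole (s+2): 2 + j3359 → |·| = √(2²+3359²) = √11282885 ≈ 3359, ∠ = arctan(3359/2) ≈ 89.97°
pole (s+200): 200 + j3359 → |·| = √(200²+3359²) = √11322881 ≈ 3364.9, ∠ = arctan(3359/200) ≈ 86.59°
|H| = 100 · 1.1536e+07 / 1.1303e+07 ≈ 102.06
Gain = 20 log₁₀(102.06) ≈ 40.18 dB
∠H = 167.79° − 176.56° = -8.77°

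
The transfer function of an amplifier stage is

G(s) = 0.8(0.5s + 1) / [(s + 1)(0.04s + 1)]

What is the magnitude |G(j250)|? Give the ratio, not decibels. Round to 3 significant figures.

At ω = 250 rad/s:
zero (1 + j250·0.5) = 1 + j125 → |·| ≈ 125, ∠ ≈ 89.54°
pole (1 + j250·1) = 1 + j250 → |·| ≈ 250, ∠ ≈ 89.77°
pole (1 + j250·0.04) = 1 + j10 → |·| ≈ 10.05, ∠ ≈ 84.29°
|G| = 0.8 · 125 / (250 · 10.05) ≈ 0.039801

0.0398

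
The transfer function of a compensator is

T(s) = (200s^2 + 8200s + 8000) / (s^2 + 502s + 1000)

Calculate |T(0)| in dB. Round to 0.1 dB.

T(0) = 8000 / 1000 = 8
20 log₁₀(8) ≈ 18.06 dB

18.1 dB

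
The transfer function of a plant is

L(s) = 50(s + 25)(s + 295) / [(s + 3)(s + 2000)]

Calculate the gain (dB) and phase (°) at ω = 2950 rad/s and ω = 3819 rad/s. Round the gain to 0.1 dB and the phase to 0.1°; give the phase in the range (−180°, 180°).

ω = 2950: 32.4 dB, 28.0°; ω = 3819: 33.0 dB, 22.9°

At s = jω = j2950:
zero (s+25): 25 + j2950 → |·| = √(25²+2950²) = √8703125 ≈ 2950.1, ∠ = arctan(2950/25) ≈ 89.51°
zero (s+295): 295 + j2950 → |·| = √(295²+2950²) = √8789525 ≈ 2964.7, ∠ = arctan(2950/295) ≈ 84.29°
pole (s+3): 3 + j2950 → |·| = √(3²+2950²) = √8702509 ≈ 2950, ∠ = arctan(2950/3) ≈ 89.94°
pole (s+2000): 2000 + j2950 → |·| = √(2000²+2950²) = √12702500 ≈ 3564.1, ∠ = arctan(2950/2000) ≈ 55.86°
|L| = 50 · 8.7462e+06 / 1.0514e+07 ≈ 41.593
Gain = 20 log₁₀(41.593) ≈ 32.38 dB
∠L = 173.80° − 145.80° = 28.00°

At s = jω = j3819:
zero (s+25): 25 + j3819 → |·| = √(25²+3819²) = √14585386 ≈ 3819.1, ∠ = arctan(3819/25) ≈ 89.62°
zero (s+295): 295 + j3819 → |·| = √(295²+3819²) = √14671786 ≈ 3830.4, ∠ = arctan(3819/295) ≈ 85.58°
pole (s+3): 3 + j3819 → |·| = √(3²+3819²) = √14584770 ≈ 3819, ∠ = arctan(3819/3) ≈ 89.95°
pole (s+2000): 2000 + j3819 → |·| = √(2000²+3819²) = √18584761 ≈ 4311, ∠ = arctan(3819/2000) ≈ 62.36°
|L| = 50 · 1.4629e+07 / 1.6464e+07 ≈ 44.427
Gain = 20 log₁₀(44.427) ≈ 32.95 dB
∠L = 175.20° − 152.31° = 22.89°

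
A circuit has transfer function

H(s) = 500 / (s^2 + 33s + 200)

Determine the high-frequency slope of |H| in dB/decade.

-40 dB/decade

Each pole contributes −20 dB/decade at high frequency; each zero contributes +20 dB/decade.
Net: 0 zero(s) − 2 pole(s) → -40 dB/decade.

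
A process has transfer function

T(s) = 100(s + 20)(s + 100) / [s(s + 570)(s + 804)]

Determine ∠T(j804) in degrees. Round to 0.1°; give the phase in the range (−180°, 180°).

-18.2°

At s = jω = j804:
zero (s+20): 20 + j804 → |·| = √(20²+804²) = √646816 ≈ 804.25, ∠ = arctan(804/20) ≈ 88.58°
zero (s+100): 100 + j804 → |·| = √(100²+804²) = √656416 ≈ 810.2, ∠ = arctan(804/100) ≈ 82.91°
pole (s+570): 570 + j804 → |·| = √(570²+804²) = √971316 ≈ 985.55, ∠ = arctan(804/570) ≈ 54.67°
pole (s+804): 804 + j804 → |·| = √(804²+804²) = √1292832 ≈ 1137, ∠ = arctan(804/804) ≈ 45.00°
pole at origin: |s| = 804, ∠ = 90.00° (in denominator)
∠T = 171.49° − 189.67° = -18.18°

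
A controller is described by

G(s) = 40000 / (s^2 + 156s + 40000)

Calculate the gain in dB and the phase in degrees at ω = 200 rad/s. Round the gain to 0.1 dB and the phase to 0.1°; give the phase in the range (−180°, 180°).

At s = jω = j200:
quadratic: (j200)² + 156·j200 + 40000 = 0 + j31200 → |·| ≈ 31200, ∠ ≈ 90.00°
|G| = 40000 / 31200 ≈ 1.2821
Gain = 20 log₁₀(1.2821) ≈ 2.16 dB
∠G = 0.00° − 90.00° = -90.00°

2.2 dB, -90.0°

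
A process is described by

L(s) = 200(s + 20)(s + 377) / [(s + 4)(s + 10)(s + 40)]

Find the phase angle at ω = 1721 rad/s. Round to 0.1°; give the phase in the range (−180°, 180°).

-101.2°

At s = jω = j1721:
zero (s+20): 20 + j1721 → |·| = √(20²+1721²) = √2962241 ≈ 1721.1, ∠ = arctan(1721/20) ≈ 89.33°
zero (s+377): 377 + j1721 → |·| = √(377²+1721²) = √3103970 ≈ 1761.8, ∠ = arctan(1721/377) ≈ 77.64°
pole (s+4): 4 + j1721 → |·| = √(4²+1721²) = √2961857 ≈ 1721, ∠ = arctan(1721/4) ≈ 89.87°
pole (s+10): 10 + j1721 → |·| = √(10²+1721²) = √2961941 ≈ 1721, ∠ = arctan(1721/10) ≈ 89.67°
pole (s+40): 40 + j1721 → |·| = √(40²+1721²) = √2963441 ≈ 1721.5, ∠ = arctan(1721/40) ≈ 88.67°
∠L = 166.97° − 268.21° = -101.24°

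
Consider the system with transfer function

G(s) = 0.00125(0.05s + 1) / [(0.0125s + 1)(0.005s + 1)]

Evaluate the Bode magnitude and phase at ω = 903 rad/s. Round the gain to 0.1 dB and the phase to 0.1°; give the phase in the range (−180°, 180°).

-59.4 dB, -73.7°

At ω = 903 rad/s:
zero (1 + j903·0.05) = 1 + j45.15 → |·| ≈ 45.161, ∠ ≈ 88.73°
pole (1 + j903·0.0125) = 1 + j11.2875 → |·| ≈ 11.332, ∠ ≈ 84.94°
pole (1 + j903·0.005) = 1 + j4.515 → |·| ≈ 4.6244, ∠ ≈ 77.51°
|G| = 0.00125 · 45.161 / (11.332 · 4.6244) ≈ 0.0010772
Gain = 20 log₁₀(0.0010772) ≈ -59.35 dB
∠G = (88.73°) − (84.94° + 77.51°) = -73.72°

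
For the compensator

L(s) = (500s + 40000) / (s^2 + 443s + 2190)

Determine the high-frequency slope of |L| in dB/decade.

Each pole contributes −20 dB/decade at high frequency; each zero contributes +20 dB/decade.
Net: 1 zero(s) − 2 pole(s) → -20 dB/decade.

-20 dB/decade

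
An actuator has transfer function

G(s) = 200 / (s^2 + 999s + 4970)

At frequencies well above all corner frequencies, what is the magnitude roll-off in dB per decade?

-40 dB/decade

Each pole contributes −20 dB/decade at high frequency; each zero contributes +20 dB/decade.
Net: 0 zero(s) − 2 pole(s) → -40 dB/decade.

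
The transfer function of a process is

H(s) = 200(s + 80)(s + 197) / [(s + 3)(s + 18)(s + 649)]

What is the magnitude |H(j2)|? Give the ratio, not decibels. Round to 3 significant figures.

74.4

At s = jω = j2:
zero (s+80): 80 + j2 → |·| = √(80²+2²) = √6404 ≈ 80.025, ∠ = arctan(2/80) ≈ 1.43°
zero (s+197): 197 + j2 → |·| = √(197²+2²) = √38813 ≈ 197.01, ∠ = arctan(2/197) ≈ 0.58°
pole (s+3): 3 + j2 → |·| = √(3²+2²) = √13 ≈ 3.6056, ∠ = arctan(2/3) ≈ 33.69°
pole (s+18): 18 + j2 → |·| = √(18²+2²) = √328 ≈ 18.111, ∠ = arctan(2/18) ≈ 6.34°
pole (s+649): 649 + j2 → |·| = √(649²+2²) = √421205 ≈ 649, ∠ = arctan(2/649) ≈ 0.18°
|H| = 200 · 15766 / 42380 ≈ 74.403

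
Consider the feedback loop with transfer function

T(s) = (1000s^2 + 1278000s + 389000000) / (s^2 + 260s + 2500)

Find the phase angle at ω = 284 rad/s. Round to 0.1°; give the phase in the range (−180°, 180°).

Substitute s = j284:
Numerator: 1000(j284)^2 + 1278000(j284) + 389000000 = 308344000 + j362952000
Denominator: (j284)^2 + 260(j284) + 2500 = -78156 + j73840
|N| = √(308344000² + 362952000²) ≈ 4.7625e+08, ∠N ≈ 49.65°
|D| = √(78156² + 73840²) ≈ 1.0752e+05, ∠D ≈ 136.63°
∠T = 49.65° − 136.63° = -86.98°

-87.0°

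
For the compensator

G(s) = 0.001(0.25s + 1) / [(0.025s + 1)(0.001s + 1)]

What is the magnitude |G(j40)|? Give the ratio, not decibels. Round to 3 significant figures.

0.00710

At ω = 40 rad/s:
zero (1 + j40·0.25) = 1 + j10 → |·| ≈ 10.05, ∠ ≈ 84.29°
pole (1 + j40·0.025) = 1 + j1 → |·| ≈ 1.4142, ∠ ≈ 45.00°
pole (1 + j40·0.001) = 1 + j0.04 → |·| ≈ 1.0008, ∠ ≈ 2.29°
|G| = 0.001 · 10.05 / (1.4142 · 1.0008) ≈ 0.0071008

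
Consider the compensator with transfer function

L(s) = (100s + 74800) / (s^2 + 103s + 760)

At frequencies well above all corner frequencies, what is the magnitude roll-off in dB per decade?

-20 dB/decade

Each pole contributes −20 dB/decade at high frequency; each zero contributes +20 dB/decade.
Net: 1 zero(s) − 2 pole(s) → -20 dB/decade.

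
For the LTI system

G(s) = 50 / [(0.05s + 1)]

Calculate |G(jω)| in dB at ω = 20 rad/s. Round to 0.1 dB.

31.0 dB

At ω = 20 rad/s:
pole (1 + j20·0.05) = 1 + j1 → |·| ≈ 1.4142, ∠ ≈ 45.00°
|G| = 50 · 1 / (1.4142) ≈ 35.356
Gain = 20 log₁₀(35.356) ≈ 30.97 dB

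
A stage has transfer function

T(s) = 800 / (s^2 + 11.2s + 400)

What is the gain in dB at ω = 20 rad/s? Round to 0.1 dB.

11.1 dB

At s = jω = j20:
quadratic: (j20)² + 11.2·j20 + 400 = 0 + j224 → |·| ≈ 224, ∠ ≈ 90.00°
|T| = 800 / 224 ≈ 3.5714
Gain = 20 log₁₀(3.5714) ≈ 11.06 dB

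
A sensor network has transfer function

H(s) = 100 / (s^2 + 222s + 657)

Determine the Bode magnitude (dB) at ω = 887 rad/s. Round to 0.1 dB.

-78.2 dB

Substitute s = j887:
Numerator: 100 = 100 + j0
Denominator: (j887)^2 + 222(j887) + 657 = -786112 + j196914
|N| = √(100² + 0²) ≈ 100, ∠N ≈ 0.00°
|D| = √(786112² + 196914²) ≈ 8.104e+05, ∠D ≈ 165.94°
|H| = 100 / 8.104e+05 ≈ 0.0001234
Gain = 20 log₁₀(0.0001234) ≈ -78.17 dB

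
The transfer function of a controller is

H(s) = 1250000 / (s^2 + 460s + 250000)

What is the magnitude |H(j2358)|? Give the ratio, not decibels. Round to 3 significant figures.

At s = jω = j2358:
quadratic: (j2358)² + 460·j2358 + 250000 = -5310164 + j1084680 → |·| ≈ 5.4198e+06, ∠ ≈ 168.46°
|H| = 1250000 / 5.4198e+06 ≈ 0.23064

0.231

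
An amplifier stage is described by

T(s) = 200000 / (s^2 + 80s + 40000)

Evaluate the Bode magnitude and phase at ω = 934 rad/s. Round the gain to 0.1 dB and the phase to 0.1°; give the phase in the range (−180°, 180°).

At s = jω = j934:
quadratic: (j934)² + 80·j934 + 40000 = -832356 + j74720 → |·| ≈ 8.357e+05, ∠ ≈ 174.87°
|T| = 200000 / 8.357e+05 ≈ 0.23932
Gain = 20 log₁₀(0.23932) ≈ -12.42 dB
∠T = 0.00° − 174.87° = -174.87°

-12.4 dB, -174.9°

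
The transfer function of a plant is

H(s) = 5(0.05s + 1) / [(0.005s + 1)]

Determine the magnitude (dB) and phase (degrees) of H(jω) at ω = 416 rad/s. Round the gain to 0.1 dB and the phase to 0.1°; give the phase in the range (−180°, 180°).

33.1 dB, 22.9°

At ω = 416 rad/s:
zero (1 + j416·0.05) = 1 + j20.8 → |·| ≈ 20.824, ∠ ≈ 87.25°
pole (1 + j416·0.005) = 1 + j2.08 → |·| ≈ 2.3079, ∠ ≈ 64.32°
|H| = 5 · 20.824 / (2.3079) ≈ 45.115
Gain = 20 log₁₀(45.115) ≈ 33.09 dB
∠H = (87.25°) − (64.32°) = 22.93°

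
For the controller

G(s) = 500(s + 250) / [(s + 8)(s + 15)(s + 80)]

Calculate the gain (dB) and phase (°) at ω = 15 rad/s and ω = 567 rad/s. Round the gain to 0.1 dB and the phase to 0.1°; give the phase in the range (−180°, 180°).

At s = jω = j15:
zero (s+250): 250 + j15 → |·| = √(250²+15²) = √62725 ≈ 250.45, ∠ = arctan(15/250) ≈ 3.43°
pole (s+8): 8 + j15 → |·| = √(8²+15²) = √289 ≈ 17, ∠ = arctan(15/8) ≈ 61.93°
pole (s+15): 15 + j15 → |·| = √(15²+15²) = √450 ≈ 21.213, ∠ = arctan(15/15) ≈ 45.00°
pole (s+80): 80 + j15 → |·| = √(80²+15²) = √6625 ≈ 81.394, ∠ = arctan(15/80) ≈ 10.62°
|G| = 500 · 250.45 / 29352 ≈ 4.2663
Gain = 20 log₁₀(4.2663) ≈ 12.60 dB
∠G = 3.43° − 117.55° = -114.12°

At s = jω = j567:
zero (s+250): 250 + j567 → |·| = √(250²+567²) = √383989 ≈ 619.67, ∠ = arctan(567/250) ≈ 66.21°
pole (s+8): 8 + j567 → |·| = √(8²+567²) = √321553 ≈ 567.06, ∠ = arctan(567/8) ≈ 89.19°
pole (s+15): 15 + j567 → |·| = √(15²+567²) = √321714 ≈ 567.2, ∠ = arctan(567/15) ≈ 88.48°
pole (s+80): 80 + j567 → |·| = √(80²+567²) = √327889 ≈ 572.62, ∠ = arctan(567/80) ≈ 81.97°
|G| = 500 · 619.67 / 1.8418e+08 ≈ 0.0016822
Gain = 20 log₁₀(0.0016822) ≈ -55.48 dB
∠G = 66.21° − 259.64° = -193.43° ≡ 166.57° (principal value)

ω = 15: 12.6 dB, -114.1°; ω = 567: -55.5 dB, 166.6°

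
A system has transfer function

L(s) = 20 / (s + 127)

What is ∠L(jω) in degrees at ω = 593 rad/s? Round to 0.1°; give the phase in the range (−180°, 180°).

At s = jω = j593:
pole (s+127): 127 + j593 → |·| = √(127²+593²) = √367778 ≈ 606.45, ∠ = arctan(593/127) ≈ 77.91°
∠L = 0.00° − 77.91° = -77.91°

-77.9°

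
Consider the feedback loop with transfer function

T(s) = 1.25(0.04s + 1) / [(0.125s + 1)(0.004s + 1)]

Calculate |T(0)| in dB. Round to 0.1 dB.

T(0) = 1.25 · 1 / 1 = 1.25
20 log₁₀(1.25) ≈ 1.94 dB

1.9 dB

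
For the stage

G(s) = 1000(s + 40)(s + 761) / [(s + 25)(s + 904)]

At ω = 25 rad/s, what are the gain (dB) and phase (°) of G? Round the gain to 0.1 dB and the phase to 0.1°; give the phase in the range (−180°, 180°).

61.0 dB, -12.7°

At s = jω = j25:
zero (s+40): 40 + j25 → |·| = √(40²+25²) = √2225 ≈ 47.17, ∠ = arctan(25/40) ≈ 32.01°
zero (s+761): 761 + j25 → |·| = √(761²+25²) = √579746 ≈ 761.41, ∠ = arctan(25/761) ≈ 1.88°
pole (s+25): 25 + j25 → |·| = √(25²+25²) = √1250 ≈ 35.355, ∠ = arctan(25/25) ≈ 45.00°
pole (s+904): 904 + j25 → |·| = √(904²+25²) = √817841 ≈ 904.35, ∠ = arctan(25/904) ≈ 1.58°
|G| = 1000 · 35916 / 31973 ≈ 1123.3
Gain = 20 log₁₀(1123.3) ≈ 61.01 dB
∠G = 33.89° − 46.58° = -12.69°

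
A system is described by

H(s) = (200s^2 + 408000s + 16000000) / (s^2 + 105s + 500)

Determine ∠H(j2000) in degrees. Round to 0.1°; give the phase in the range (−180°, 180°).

-43.1°

Substitute s = j2000:
Numerator: 200(j2000)^2 + 408000(j2000) + 16000000 = -784000000 + j816000000
Denominator: (j2000)^2 + 105(j2000) + 500 = -3999500 + j210000
|N| = √(784000000² + 816000000²) ≈ 1.1316e+09, ∠N ≈ 133.85°
|D| = √(3999500² + 210000²) ≈ 4.005e+06, ∠D ≈ 176.99°
∠H = 133.85° − 176.99° = -43.14°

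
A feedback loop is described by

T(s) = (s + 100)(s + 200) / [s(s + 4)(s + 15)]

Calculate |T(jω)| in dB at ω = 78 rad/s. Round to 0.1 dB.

-25.0 dB

At s = jω = j78:
zero (s+100): 100 + j78 → |·| = √(100²+78²) = √16084 ≈ 126.82, ∠ = arctan(78/100) ≈ 37.95°
zero (s+200): 200 + j78 → |·| = √(200²+78²) = √46084 ≈ 214.67, ∠ = arctan(78/200) ≈ 21.31°
pole (s+4): 4 + j78 → |·| = √(4²+78²) = √6100 ≈ 78.102, ∠ = arctan(78/4) ≈ 87.06°
pole (s+15): 15 + j78 → |·| = √(15²+78²) = √6309 ≈ 79.429, ∠ = arctan(78/15) ≈ 79.11°
pole at origin: |s| = 78, ∠ = 90.00° (in denominator)
|T| = 1 · 27224 / 4.8388e+05 ≈ 0.056262
Gain = 20 log₁₀(0.056262) ≈ -25.00 dB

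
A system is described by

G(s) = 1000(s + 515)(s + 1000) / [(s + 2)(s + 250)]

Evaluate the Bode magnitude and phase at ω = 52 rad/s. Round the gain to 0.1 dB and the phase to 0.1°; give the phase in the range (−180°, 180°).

At s = jω = j52:
zero (s+515): 515 + j52 → |·| = √(515²+52²) = √267929 ≈ 517.62, ∠ = arctan(52/515) ≈ 5.77°
zero (s+1000): 1000 + j52 → |·| = √(1000²+52²) = √1002704 ≈ 1001.4, ∠ = arctan(52/1000) ≈ 2.98°
pole (s+2): 2 + j52 → |·| = √(2²+52²) = √2708 ≈ 52.038, ∠ = arctan(52/2) ≈ 87.80°
pole (s+250): 250 + j52 → |·| = √(250²+52²) = √65204 ≈ 255.35, ∠ = arctan(52/250) ≈ 11.75°
|G| = 1000 · 5.1834e+05 / 13288 ≈ 39008
Gain = 20 log₁₀(39008) ≈ 91.82 dB
∠G = 8.75° − 99.55° = -90.80°

91.8 dB, -90.8°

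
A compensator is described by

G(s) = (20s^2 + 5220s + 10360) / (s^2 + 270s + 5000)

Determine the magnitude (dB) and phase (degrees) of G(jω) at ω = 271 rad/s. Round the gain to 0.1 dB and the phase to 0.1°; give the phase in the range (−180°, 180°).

26.1 dB, 2.8°

Substitute s = j271:
Numerator: 20(j271)^2 + 5220(j271) + 10360 = -1458460 + j1414620
Denominator: (j271)^2 + 270(j271) + 5000 = -68441 + j73170
|N| = √(1458460² + 1414620²) ≈ 2.0318e+06, ∠N ≈ 135.87°
|D| = √(68441² + 73170²) ≈ 1.0019e+05, ∠D ≈ 133.09°
|G| = 2.0318e+06 / 1.0019e+05 ≈ 20.279
Gain = 20 log₁₀(20.279) ≈ 26.14 dB
∠G = 135.87° − 133.09° = 2.78°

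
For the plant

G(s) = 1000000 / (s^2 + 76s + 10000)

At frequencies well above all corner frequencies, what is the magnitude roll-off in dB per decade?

Each pole contributes −20 dB/decade at high frequency; each zero contributes +20 dB/decade.
Net: 0 zero(s) − 2 pole(s) → -40 dB/decade.

-40 dB/decade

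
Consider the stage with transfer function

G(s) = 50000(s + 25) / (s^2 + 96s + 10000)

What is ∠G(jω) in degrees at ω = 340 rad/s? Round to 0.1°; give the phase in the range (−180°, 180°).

At s = jω = j340:
zero (s+25): 25 + j340 → |·| = √(25²+340²) = √116225 ≈ 340.92, ∠ = arctan(340/25) ≈ 85.79°
quadratic: (j340)² + 96·j340 + 10000 = -105600 + j32640 → |·| ≈ 1.1053e+05, ∠ ≈ 162.82°
∠G = 85.79° − 162.82° = -77.03°

-77.0°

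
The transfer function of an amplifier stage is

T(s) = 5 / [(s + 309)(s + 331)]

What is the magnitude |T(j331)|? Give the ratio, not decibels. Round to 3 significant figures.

At s = jω = j331:
pole (s+309): 309 + j331 → |·| = √(309²+331²) = √205042 ≈ 452.82, ∠ = arctan(331/309) ≈ 46.97°
pole (s+331): 331 + j331 → |·| = √(331²+331²) = √219122 ≈ 468.1, ∠ = arctan(331/331) ≈ 45.00°
|T| = 5 / 2.1197e+05 ≈ 2.3588e-05

2.36e-05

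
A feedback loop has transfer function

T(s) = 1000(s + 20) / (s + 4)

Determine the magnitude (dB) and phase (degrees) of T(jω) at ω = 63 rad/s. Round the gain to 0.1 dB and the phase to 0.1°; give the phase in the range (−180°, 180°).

At s = jω = j63:
zero (s+20): 20 + j63 → |·| = √(20²+63²) = √4369 ≈ 66.098, ∠ = arctan(63/20) ≈ 72.39°
pole (s+4): 4 + j63 → |·| = √(4²+63²) = √3985 ≈ 63.127, ∠ = arctan(63/4) ≈ 86.37°
|T| = 1000 · 66.098 / 63.127 ≈ 1047.1
Gain = 20 log₁₀(1047.1) ≈ 60.40 dB
∠T = 72.39° − 86.37° = -13.98°

60.4 dB, -14.0°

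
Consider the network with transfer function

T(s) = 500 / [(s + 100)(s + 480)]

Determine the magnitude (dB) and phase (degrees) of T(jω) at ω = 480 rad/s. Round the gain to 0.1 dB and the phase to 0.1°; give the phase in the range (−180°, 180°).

-56.5 dB, -123.2°

At s = jω = j480:
pole (s+100): 100 + j480 → |·| = √(100²+480²) = √240400 ≈ 490.31, ∠ = arctan(480/100) ≈ 78.23°
pole (s+480): 480 + j480 → |·| = √(480²+480²) = √460800 ≈ 678.82, ∠ = arctan(480/480) ≈ 45.00°
|T| = 500 / 3.3283e+05 ≈ 0.0015023
Gain = 20 log₁₀(0.0015023) ≈ -56.46 dB
∠T = 0.00° − 123.23° = -123.23°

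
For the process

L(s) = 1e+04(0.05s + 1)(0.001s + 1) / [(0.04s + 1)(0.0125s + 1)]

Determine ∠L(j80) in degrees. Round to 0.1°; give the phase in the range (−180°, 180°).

At ω = 80 rad/s:
zero (1 + j80·0.05) = 1 + j4 → |·| ≈ 4.1231, ∠ ≈ 75.96°
zero (1 + j80·0.001) = 1 + j0.08 → |·| ≈ 1.0032, ∠ ≈ 4.57°
pole (1 + j80·0.04) = 1 + j3.2 → |·| ≈ 3.3526, ∠ ≈ 72.65°
pole (1 + j80·0.0125) = 1 + j1 → |·| ≈ 1.4142, ∠ ≈ 45.00°
∠L = (75.96° + 4.57°) − (72.65° + 45.00°) = -37.12°

-37.1°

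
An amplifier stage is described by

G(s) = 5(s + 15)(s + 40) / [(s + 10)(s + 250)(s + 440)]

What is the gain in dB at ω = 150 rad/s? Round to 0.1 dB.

At s = jω = j150:
zero (s+15): 15 + j150 → |·| = √(15²+150²) = √22725 ≈ 150.75, ∠ = arctan(150/15) ≈ 84.29°
zero (s+40): 40 + j150 → |·| = √(40²+150²) = √24100 ≈ 155.24, ∠ = arctan(150/40) ≈ 75.07°
pole (s+10): 10 + j150 → |·| = √(10²+150²) = √22600 ≈ 150.33, ∠ = arctan(150/10) ≈ 86.19°
pole (s+250): 250 + j150 → |·| = √(250²+150²) = √85000 ≈ 291.55, ∠ = arctan(150/250) ≈ 30.96°
pole (s+440): 440 + j150 → |·| = √(440²+150²) = √216100 ≈ 464.87, ∠ = arctan(150/440) ≈ 18.82°
|G| = 5 · 23402 / 2.0375e+07 ≈ 0.0057428
Gain = 20 log₁₀(0.0057428) ≈ -44.82 dB

-44.8 dB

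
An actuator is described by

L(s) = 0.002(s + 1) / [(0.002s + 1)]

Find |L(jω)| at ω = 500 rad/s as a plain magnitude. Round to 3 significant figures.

At ω = 500 rad/s:
zero (1 + j500·1) = 1 + j500 → |·| ≈ 500, ∠ ≈ 89.89°
pole (1 + j500·0.002) = 1 + j1 → |·| ≈ 1.4142, ∠ ≈ 45.00°
|L| = 0.002 · 500 / (1.4142) ≈ 0.70711

0.707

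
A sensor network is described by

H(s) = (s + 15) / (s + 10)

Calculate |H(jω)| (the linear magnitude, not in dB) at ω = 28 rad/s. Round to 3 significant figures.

1.07

Substitute s = j28:
Numerator: (j28) + 15 = 15 + j28
Denominator: (j28) + 10 = 10 + j28
|N| = √(15² + 28²) ≈ 31.765, ∠N ≈ 61.82°
|D| = √(10² + 28²) ≈ 29.732, ∠D ≈ 70.35°
|H| = 31.765 / 29.732 ≈ 1.0684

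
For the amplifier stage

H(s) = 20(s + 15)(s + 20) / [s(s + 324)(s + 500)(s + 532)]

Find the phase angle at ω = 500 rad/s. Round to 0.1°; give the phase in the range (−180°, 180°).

At s = jω = j500:
zero (s+15): 15 + j500 → |·| = √(15²+500²) = √250225 ≈ 500.22, ∠ = arctan(500/15) ≈ 88.28°
zero (s+20): 20 + j500 → |·| = √(20²+500²) = √250400 ≈ 500.4, ∠ = arctan(500/20) ≈ 87.71°
pole (s+324): 324 + j500 → |·| = √(324²+500²) = √354976 ≈ 595.8, ∠ = arctan(500/324) ≈ 57.06°
pole (s+500): 500 + j500 → |·| = √(500²+500²) = √500000 ≈ 707.11, ∠ = arctan(500/500) ≈ 45.00°
pole (s+532): 532 + j500 → |·| = √(532²+500²) = √533024 ≈ 730.08, ∠ = arctan(500/532) ≈ 43.22°
pole at origin: |s| = 500, ∠ = 90.00° (in denominator)
∠H = 175.99° − 235.28° = -59.29°

-59.3°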